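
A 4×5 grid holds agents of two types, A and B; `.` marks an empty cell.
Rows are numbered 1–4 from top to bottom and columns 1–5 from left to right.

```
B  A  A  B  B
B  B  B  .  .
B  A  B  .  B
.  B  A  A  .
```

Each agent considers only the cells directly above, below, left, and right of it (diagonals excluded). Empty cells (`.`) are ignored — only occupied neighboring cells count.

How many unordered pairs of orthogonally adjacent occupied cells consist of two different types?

Scan each occupied cell's neighbors to the right and below so each pair is counted once.
Row 1: B(1,1)–A(1,2)≠ B(1,1)–B(2,1)= A(1,2)–A(1,3)= A(1,2)–B(2,2)≠ A(1,3)–B(1,4)≠ A(1,3)–B(2,3)≠ B(1,4)–B(1,5)=  → 4/7 unlike.
Row 2: B(2,1)–B(2,2)= B(2,1)–B(3,1)= B(2,2)–B(2,3)= B(2,2)–A(3,2)≠ B(2,3)–B(3,3)=  → 1/5 unlike.
Row 3: B(3,1)–A(3,2)≠ A(3,2)–B(3,3)≠ A(3,2)–B(4,2)≠ B(3,3)–A(4,3)≠  → 4/4 unlike.
Row 4: B(4,2)–A(4,3)≠ A(4,3)–A(4,4)=  → 1/2 unlike.
Total adjacent occupied pairs: 18; unlike-type pairs: 10.

10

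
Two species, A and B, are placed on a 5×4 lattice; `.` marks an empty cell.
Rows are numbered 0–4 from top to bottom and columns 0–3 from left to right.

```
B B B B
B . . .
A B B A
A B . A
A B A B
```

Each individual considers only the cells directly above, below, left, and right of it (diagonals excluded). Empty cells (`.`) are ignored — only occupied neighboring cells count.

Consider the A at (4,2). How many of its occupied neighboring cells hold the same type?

Occupied neighbors of (4,2): (4,1)=B, (4,3)=B.
Same type (A): 0 of 2.

0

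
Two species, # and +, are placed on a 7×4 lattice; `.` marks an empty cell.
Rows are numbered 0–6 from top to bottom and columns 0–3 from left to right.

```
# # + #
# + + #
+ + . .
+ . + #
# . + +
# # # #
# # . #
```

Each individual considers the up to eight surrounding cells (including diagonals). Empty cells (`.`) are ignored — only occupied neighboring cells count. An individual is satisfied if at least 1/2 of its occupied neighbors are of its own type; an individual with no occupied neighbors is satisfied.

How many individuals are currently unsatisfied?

Row 0: (0,0)# 2/3 ✓ · (0,1)# 2/5 ✗ · (0,2)+ 2/5 ✗ · (0,3)# 1/3 ✗
Row 1: (1,0)# 2/5 ✗ · (1,1)+ 4/7 ✓ · (1,2)+ 3/6 ✓ · (1,3)# 1/3 ✗
Row 2: (2,0)+ 3/4 ✓ · (2,1)+ 5/6 ✓
Row 3: (3,0)+ 2/3 ✓ · (3,2)+ 3/4 ✓ · (3,3)# 0/3 ✗
Row 4: (4,0)# 2/3 ✓ · (4,2)+ 2/6 ✗ · (4,3)+ 2/5 ✗
Row 5: (5,0)# 4/4 ✓ · (5,1)# 5/6 ✓ · (5,2)# 4/6 ✓ · (5,3)# 2/4 ✓
Row 6: (6,0)# 3/3 ✓ · (6,1)# 4/4 ✓ · (6,3)# 2/2 ✓
Unsatisfied: (0,1), (0,2), (0,3), (1,0), (1,3), (3,3), (4,2), (4,3) — 8 in total.

8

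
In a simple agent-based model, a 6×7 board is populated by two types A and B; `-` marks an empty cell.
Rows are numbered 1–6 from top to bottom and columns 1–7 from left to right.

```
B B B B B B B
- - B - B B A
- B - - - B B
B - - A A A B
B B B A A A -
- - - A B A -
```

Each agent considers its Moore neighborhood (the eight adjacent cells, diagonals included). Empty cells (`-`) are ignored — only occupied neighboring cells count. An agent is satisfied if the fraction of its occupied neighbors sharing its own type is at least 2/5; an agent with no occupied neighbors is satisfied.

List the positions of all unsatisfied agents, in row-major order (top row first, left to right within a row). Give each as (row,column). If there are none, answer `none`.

Row 1: (1,1)B 1/1 ok · (1,2)B 3/3 ok · (1,3)B 3/3 ok · (1,4)B 4/4 ok · (1,5)B 4/4 ok · (1,6)B 4/5 ok · (1,7)B 2/3 ok
Row 2: (2,3)B 4/4 ok · (2,5)B 5/5 ok · (2,6)B 6/7 ok · (2,7)A 0/5 unhappy
Row 3: (3,2)B 2/2 ok · (3,6)B 4/7 ok · (3,7)B 3/5 ok
Row 4: (4,1)B 3/3 ok · (4,4)A 3/4 ok · (4,5)A 5/6 ok · (4,6)A 3/6 ok · (4,7)B 2/4 ok
Row 5: (5,1)B 2/2 ok · (5,2)B 3/3 ok · (5,3)B 1/4 unhappy · (5,4)A 4/6 ok · (5,5)A 7/8 ok · (5,6)A 4/6 ok
Row 6: (6,4)A 2/4 ok · (6,5)B 0/5 unhappy · (6,6)A 2/3 ok

(2,7), (5,3), (6,5)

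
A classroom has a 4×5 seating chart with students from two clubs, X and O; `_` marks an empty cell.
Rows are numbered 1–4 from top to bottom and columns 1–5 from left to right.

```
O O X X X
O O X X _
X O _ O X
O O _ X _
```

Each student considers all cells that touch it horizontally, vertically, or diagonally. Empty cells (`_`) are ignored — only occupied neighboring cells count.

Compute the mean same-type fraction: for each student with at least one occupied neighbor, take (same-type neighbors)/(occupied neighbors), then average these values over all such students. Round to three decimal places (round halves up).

Row 1: (1,1)O 3/3 · (1,2)O 3/5 · (1,3)X 3/5 · (1,4)X 4/4 · (1,5)X 2/2
Row 2: (2,1)O 4/5 · (2,2)O 4/7 · (2,3)X 3/7 · (2,4)X 5/6
Row 3: (3,1)X 0/5 · (3,2)O 4/6 · (3,4)O 0/4 · (3,5)X 2/3
Row 4: (4,1)O 2/3 · (4,2)O 2/3 · (4,4)X 1/2
Sum over 16 students: 3/3 + 3/5 + 3/5 + 4/4 + 2/2 + 4/5 + 4/7 + 3/7 + 5/6 + 0/5 + 4/6 + 0/4 + 2/3 + 2/3 + 2/3 + 1/2 = 10; mean = 10 ÷ 16 = 5/8 = 0.625 → 0.625.

0.625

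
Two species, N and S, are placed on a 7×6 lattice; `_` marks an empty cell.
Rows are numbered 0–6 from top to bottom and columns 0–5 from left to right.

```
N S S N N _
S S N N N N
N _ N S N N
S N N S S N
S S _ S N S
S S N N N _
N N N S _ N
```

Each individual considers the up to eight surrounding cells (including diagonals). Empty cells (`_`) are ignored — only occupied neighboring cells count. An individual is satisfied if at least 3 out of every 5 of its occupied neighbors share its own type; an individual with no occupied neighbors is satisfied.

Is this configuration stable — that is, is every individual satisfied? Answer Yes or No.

No

(0,0)N 0/3 unhappy
(0,1)S 3/5 ok
(0,2)S 2/5 unhappy
(0,3)N 4/5 ok
(0,4)N 4/4 ok
(1,0)S 2/4 unhappy
(1,1)S 3/7 unhappy
(1,2)N 3/7 unhappy
(1,3)N 6/8 ok
(1,4)N 6/7 ok
(1,5)N 4/4 ok
(2,0)N 1/4 unhappy
(2,2)N 4/7 unhappy
(2,3)S 2/8 unhappy
(2,4)N 5/8 ok
(2,5)N 4/5 ok
(3,0)S 2/4 unhappy
(3,1)N 3/6 unhappy
(3,2)N 2/6 unhappy
(3,3)S 3/7 unhappy
(3,4)S 4/8 unhappy
(3,5)N 3/5 ok
(4,0)S 4/5 ok
(4,1)S 4/7 unhappy
(4,3)S 2/7 unhappy
(4,4)N 3/7 unhappy
(4,5)S 1/4 unhappy
(5,0)S 3/5 ok
(5,1)S 3/7 unhappy
(5,2)N 3/7 unhappy
(5,3)N 4/6 ok
(5,4)N 3/6 unhappy
(6,0)N 1/3 unhappy
(6,1)N 3/5 ok
(6,2)N 3/5 ok
(6,3)S 0/4 unhappy
(6,5)N 1/1 ok
For instance (0,0) has only 0/3 same-type neighbors, below 3/5.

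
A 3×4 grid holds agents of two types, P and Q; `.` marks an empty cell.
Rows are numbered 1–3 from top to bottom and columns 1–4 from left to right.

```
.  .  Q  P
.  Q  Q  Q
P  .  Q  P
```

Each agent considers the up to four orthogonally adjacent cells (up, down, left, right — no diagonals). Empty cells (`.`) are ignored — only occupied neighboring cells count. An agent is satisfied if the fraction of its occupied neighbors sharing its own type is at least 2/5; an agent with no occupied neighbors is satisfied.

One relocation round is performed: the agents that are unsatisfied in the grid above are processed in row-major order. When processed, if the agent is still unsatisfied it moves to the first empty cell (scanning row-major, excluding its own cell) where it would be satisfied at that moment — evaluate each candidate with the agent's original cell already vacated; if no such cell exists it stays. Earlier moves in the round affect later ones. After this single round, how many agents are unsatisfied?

Initially unsatisfied (in order): (1,4), (2,4), (3,4).
  (1,4) → (1,1).
  (2,4): now satisfied by earlier moves; stays.
  (3,4) → (2,1).
Resulting grid:
P . Q .
P Q Q Q
P . Q .
All satisfied now.

0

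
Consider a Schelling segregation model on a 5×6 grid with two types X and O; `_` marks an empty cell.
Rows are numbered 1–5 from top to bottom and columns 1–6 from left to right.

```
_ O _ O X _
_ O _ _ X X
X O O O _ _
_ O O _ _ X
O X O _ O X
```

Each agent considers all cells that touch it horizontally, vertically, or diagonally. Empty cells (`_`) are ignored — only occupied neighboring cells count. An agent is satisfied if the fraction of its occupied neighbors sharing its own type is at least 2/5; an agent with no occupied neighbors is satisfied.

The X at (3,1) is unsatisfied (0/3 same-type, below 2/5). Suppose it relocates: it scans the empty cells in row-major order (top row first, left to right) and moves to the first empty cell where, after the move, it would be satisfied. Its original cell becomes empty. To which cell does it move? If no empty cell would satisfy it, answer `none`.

(1,6)

Vacating (3,1). Empty cells in order:
  (1,1): 0/2 same-type → still unsatisfied.
  (1,3): 0/3 same-type → still unsatisfied.
  (1,6): 3/3 same-type → satisfied — stop here.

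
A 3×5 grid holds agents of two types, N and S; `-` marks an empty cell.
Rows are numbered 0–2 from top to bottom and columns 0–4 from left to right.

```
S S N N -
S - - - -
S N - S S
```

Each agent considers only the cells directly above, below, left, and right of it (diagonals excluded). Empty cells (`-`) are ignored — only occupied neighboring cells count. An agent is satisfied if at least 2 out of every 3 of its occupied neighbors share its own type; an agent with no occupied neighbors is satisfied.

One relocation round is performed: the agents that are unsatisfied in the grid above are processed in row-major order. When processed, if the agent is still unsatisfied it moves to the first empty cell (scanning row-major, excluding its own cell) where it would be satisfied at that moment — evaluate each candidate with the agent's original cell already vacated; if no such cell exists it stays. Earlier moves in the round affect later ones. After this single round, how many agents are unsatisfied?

Initially unsatisfied (in order): (0,1), (0,2), (2,0), (2,1).
  (0,1) → (1,4).
  (0,2): now satisfied by earlier moves; stays.
  (2,0) → (1,3).
  (2,1): now satisfied by earlier moves; stays.
Resulting grid:
S - N N -
S - - S S
- N - S S
Unsatisfied now: (0,3).

1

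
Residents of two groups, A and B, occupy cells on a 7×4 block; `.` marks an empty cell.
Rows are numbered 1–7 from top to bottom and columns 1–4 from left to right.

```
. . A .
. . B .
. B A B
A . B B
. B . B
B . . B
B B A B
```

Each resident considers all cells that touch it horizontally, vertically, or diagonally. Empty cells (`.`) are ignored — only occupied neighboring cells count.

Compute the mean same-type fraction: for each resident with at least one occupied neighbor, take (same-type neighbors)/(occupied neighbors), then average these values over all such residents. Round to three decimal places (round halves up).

(1,3)A 0/1
(2,3)B 2/4
(3,2)B 2/4
(3,3)A 0/5
(3,4)B 3/4
(4,1)A 0/2
(4,3)B 5/6
(4,4)B 3/4
(5,2)B 2/3
(5,4)B 3/3
(6,1)B 3/3
(6,4)B 2/3
(7,1)B 2/2
(7,2)B 2/3
(7,3)A 0/3
(7,4)B 1/2
Sum over 16 residents: 0/1 + 2/4 + 2/4 + 0/5 + 3/4 + 0/2 + 5/6 + 3/4 + 2/3 + 3/3 + 3/3 + 2/3 + 2/2 + 2/3 + 0/3 + 1/2 = 53/6; mean = 53/6 ÷ 16 = 53/96 = 0.552083… → 0.552.

0.552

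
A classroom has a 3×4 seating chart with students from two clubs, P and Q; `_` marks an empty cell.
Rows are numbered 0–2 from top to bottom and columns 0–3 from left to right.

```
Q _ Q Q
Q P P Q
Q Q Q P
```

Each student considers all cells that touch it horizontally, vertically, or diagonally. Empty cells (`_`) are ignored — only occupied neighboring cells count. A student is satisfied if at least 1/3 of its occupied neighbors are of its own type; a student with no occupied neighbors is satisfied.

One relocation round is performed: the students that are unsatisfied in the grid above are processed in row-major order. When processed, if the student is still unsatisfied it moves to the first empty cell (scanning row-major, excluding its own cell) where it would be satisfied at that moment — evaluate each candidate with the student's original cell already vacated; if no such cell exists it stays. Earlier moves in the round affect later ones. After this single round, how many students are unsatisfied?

Initially unsatisfied (in order): (1,1), (1,2).
  (1,1): no empty cell satisfies it; stays.
  (1,2): no empty cell satisfies it; stays.
Resulting grid:
Q _ Q Q
Q P P Q
Q Q Q P
Unsatisfied now: (1,1), (1,2).

2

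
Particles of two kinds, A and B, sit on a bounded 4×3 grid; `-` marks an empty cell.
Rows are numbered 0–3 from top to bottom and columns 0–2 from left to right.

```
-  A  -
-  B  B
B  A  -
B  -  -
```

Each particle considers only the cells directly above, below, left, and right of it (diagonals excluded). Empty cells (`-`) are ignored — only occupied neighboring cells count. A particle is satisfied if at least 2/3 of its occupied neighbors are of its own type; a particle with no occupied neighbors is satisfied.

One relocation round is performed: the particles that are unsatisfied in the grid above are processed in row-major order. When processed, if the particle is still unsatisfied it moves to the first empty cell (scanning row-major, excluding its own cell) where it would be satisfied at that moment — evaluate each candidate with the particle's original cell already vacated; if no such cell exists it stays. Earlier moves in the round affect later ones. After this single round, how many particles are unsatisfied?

Initially unsatisfied (in order): (0,1), (1,1), (2,0), (2,1).
  (0,1) → (0,0).
  (1,1) → (0,2).
  (2,0) → (3,2).
  (2,1): now satisfied by earlier moves; stays.
Resulting grid:
A - B
- - B
- A -
B - B
All satisfied now.

0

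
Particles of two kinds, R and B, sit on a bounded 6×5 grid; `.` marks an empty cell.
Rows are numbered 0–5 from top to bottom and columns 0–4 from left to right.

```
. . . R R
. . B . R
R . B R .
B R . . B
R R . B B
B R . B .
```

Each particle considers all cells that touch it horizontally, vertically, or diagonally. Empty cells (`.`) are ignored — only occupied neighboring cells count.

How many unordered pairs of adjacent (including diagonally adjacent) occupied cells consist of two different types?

12

Scan each occupied cell's neighbors to the right and below (and the two forward diagonals) so each pair is counted once.
Row 0: R(0,3)–R(0,4)= R(0,3)–R(1,4)= R(0,3)–B(1,2)≠ R(0,4)–R(1,4)=  → 1/4 unlike.
Row 1: B(1,2)–B(2,2)= B(1,2)–R(2,3)≠ R(1,4)–R(2,3)=  → 1/3 unlike.
Row 2: R(2,0)–B(3,0)≠ R(2,0)–R(3,1)= B(2,2)–R(2,3)≠ B(2,2)–R(3,1)≠ R(2,3)–B(3,4)≠  → 4/5 unlike.
Row 3: B(3,0)–R(3,1)≠ B(3,0)–R(4,0)≠ B(3,0)–R(4,1)≠ R(3,1)–R(4,1)= R(3,1)–R(4,0)= B(3,4)–B(4,4)= B(3,4)–B(4,3)=  → 3/7 unlike.
Row 4: R(4,0)–R(4,1)= R(4,0)–B(5,0)≠ R(4,0)–R(5,1)= R(4,1)–R(5,1)= R(4,1)–B(5,0)≠ B(4,3)–B(4,4)= B(4,3)–B(5,3)= B(4,4)–B(5,3)=  → 2/8 unlike.
Row 5: B(5,0)–R(5,1)≠  → 1/1 unlike.
Total adjacent occupied pairs: 28; unlike-type pairs: 12.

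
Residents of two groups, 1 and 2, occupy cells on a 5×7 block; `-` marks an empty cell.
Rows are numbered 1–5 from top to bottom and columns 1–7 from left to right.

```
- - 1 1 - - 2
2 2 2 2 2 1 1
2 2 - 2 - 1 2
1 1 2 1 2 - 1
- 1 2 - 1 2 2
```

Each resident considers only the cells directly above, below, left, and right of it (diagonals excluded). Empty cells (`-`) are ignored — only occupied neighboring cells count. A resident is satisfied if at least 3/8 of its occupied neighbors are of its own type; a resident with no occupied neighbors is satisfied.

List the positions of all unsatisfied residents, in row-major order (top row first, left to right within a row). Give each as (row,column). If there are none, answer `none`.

Row 1: (1,3)1 1/2 satisfied · (1,4)1 1/2 satisfied · (1,7)2 0/1 not
Row 2: (2,1)2 2/2 satisfied · (2,2)2 3/3 satisfied · (2,3)2 2/3 satisfied · (2,4)2 3/4 satisfied · (2,5)2 1/2 satisfied · (2,6)1 2/3 satisfied · (2,7)1 1/3 not
Row 3: (3,1)2 2/3 satisfied · (3,2)2 2/3 satisfied · (3,4)2 1/2 satisfied · (3,6)1 1/2 satisfied · (3,7)2 0/3 not
Row 4: (4,1)1 1/2 satisfied · (4,2)1 2/4 satisfied · (4,3)2 1/3 not · (4,4)1 0/3 not · (4,5)2 0/2 not · (4,7)1 0/2 not
Row 5: (5,2)1 1/2 satisfied · (5,3)2 1/2 satisfied · (5,5)1 0/2 not · (5,6)2 1/2 satisfied · (5,7)2 1/2 satisfied

(1,7), (2,7), (3,7), (4,3), (4,4), (4,5), (4,7), (5,5)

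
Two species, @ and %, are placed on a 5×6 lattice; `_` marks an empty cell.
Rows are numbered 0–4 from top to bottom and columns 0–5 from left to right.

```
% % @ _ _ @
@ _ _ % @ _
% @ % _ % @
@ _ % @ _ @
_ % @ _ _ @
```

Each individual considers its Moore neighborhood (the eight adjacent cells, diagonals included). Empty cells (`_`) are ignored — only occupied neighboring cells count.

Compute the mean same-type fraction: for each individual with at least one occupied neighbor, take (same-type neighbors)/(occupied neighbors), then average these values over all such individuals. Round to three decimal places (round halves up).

0.430

(0,0)% 1/2
(0,1)% 1/3
(0,2)@ 0/2
(0,5)@ 1/1
(1,0)@ 1/4
(1,3)% 2/4
(1,4)@ 2/4
(2,0)% 0/3
(2,1)@ 2/5
(2,2)% 2/4
(2,4)% 1/5
(2,5)@ 2/3
(3,0)@ 1/3
(3,2)% 2/5
(3,3)@ 1/4
(3,5)@ 2/3
(4,1)% 1/3
(4,2)@ 1/3
(4,5)@ 1/1
Sum over 19 individuals: 1/2 + 1/3 + 0/2 + 1/1 + 1/4 + 2/4 + 2/4 + 0/3 + 2/5 + 2/4 + 1/5 + 2/3 + 1/3 + 2/5 + 1/4 + 2/3 + 1/3 + 1/3 + 1/1 = 49/6; mean = 49/6 ÷ 19 = 49/114 = 0.429824… → 0.430.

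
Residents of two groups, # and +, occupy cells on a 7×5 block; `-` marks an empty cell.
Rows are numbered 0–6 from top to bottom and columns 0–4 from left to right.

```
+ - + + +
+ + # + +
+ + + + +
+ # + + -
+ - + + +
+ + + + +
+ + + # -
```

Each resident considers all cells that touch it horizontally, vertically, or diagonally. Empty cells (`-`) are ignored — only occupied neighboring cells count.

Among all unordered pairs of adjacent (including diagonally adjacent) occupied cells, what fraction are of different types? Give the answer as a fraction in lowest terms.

Scan each occupied cell's neighbors to the right and below (and the two forward diagonals) so each pair is counted once.
Row 0: +(0,0)–+(1,0)= +(0,0)–+(1,1)= +(0,2)–+(0,3)= +(0,2)–#(1,2)≠ +(0,2)–+(1,3)= +(0,2)–+(1,1)= +(0,3)–+(0,4)= +(0,3)–+(1,3)= +(0,3)–+(1,4)= +(0,3)–#(1,2)≠ +(0,4)–+(1,4)= +(0,4)–+(1,3)=  → 2/12 unlike.
Row 1: +(1,0)–+(1,1)= +(1,0)–+(2,0)= +(1,0)–+(2,1)= +(1,1)–#(1,2)≠ +(1,1)–+(2,1)= +(1,1)–+(2,2)= +(1,1)–+(2,0)= #(1,2)–+(1,3)≠ #(1,2)–+(2,2)≠ #(1,2)–+(2,3)≠ #(1,2)–+(2,1)≠ +(1,3)–+(1,4)= +(1,3)–+(2,3)= +(1,3)–+(2,4)= +(1,3)–+(2,2)= +(1,4)–+(2,4)= +(1,4)–+(2,3)=  → 5/17 unlike.
Row 2: +(2,0)–+(2,1)= +(2,0)–+(3,0)= +(2,0)–#(3,1)≠ +(2,1)–+(2,2)= +(2,1)–#(3,1)≠ +(2,1)–+(3,2)= +(2,1)–+(3,0)= +(2,2)–+(2,3)= +(2,2)–+(3,2)= +(2,2)–+(3,3)= +(2,2)–#(3,1)≠ +(2,3)–+(2,4)= +(2,3)–+(3,3)= +(2,3)–+(3,2)= +(2,4)–+(3,3)=  → 3/15 unlike.
Row 3: +(3,0)–#(3,1)≠ +(3,0)–+(4,0)= #(3,1)–+(3,2)≠ #(3,1)–+(4,2)≠ #(3,1)–+(4,0)≠ +(3,2)–+(3,3)= +(3,2)–+(4,2)= +(3,2)–+(4,3)= +(3,3)–+(4,3)= +(3,3)–+(4,4)= +(3,3)–+(4,2)=  → 4/11 unlike.
Row 4: +(4,0)–+(5,0)= +(4,0)–+(5,1)= +(4,2)–+(4,3)= +(4,2)–+(5,2)= +(4,2)–+(5,3)= +(4,2)–+(5,1)= +(4,3)–+(4,4)= +(4,3)–+(5,3)= +(4,3)–+(5,4)= +(4,3)–+(5,2)= +(4,4)–+(5,4)= +(4,4)–+(5,3)=  → 0/12 unlike.
Row 5: +(5,0)–+(5,1)= +(5,0)–+(6,0)= +(5,0)–+(6,1)= +(5,1)–+(5,2)= +(5,1)–+(6,1)= +(5,1)–+(6,2)= +(5,1)–+(6,0)= +(5,2)–+(5,3)= +(5,2)–+(6,2)= +(5,2)–#(6,3)≠ +(5,2)–+(6,1)= +(5,3)–+(5,4)= +(5,3)–#(6,3)≠ +(5,3)–+(6,2)= +(5,4)–#(6,3)≠  → 3/15 unlike.
Row 6: +(6,0)–+(6,1)= +(6,1)–+(6,2)= +(6,2)–#(6,3)≠  → 1/3 unlike.
Total adjacent occupied pairs: 85; unlike-type pairs: 18.
18/85 is already in lowest terms.

18/85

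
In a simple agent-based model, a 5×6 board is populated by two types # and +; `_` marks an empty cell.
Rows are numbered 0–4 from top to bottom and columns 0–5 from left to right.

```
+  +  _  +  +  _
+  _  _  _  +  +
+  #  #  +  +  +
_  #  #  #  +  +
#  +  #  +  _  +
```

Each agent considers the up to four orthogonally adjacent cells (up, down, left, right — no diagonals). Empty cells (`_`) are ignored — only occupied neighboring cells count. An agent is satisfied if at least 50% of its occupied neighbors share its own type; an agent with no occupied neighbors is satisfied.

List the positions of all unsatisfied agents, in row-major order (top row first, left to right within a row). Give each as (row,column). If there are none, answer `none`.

(0,0)+ 2/2 ok
(0,1)+ 1/1 ok
(0,3)+ 1/1 ok
(0,4)+ 2/2 ok
(1,0)+ 2/2 ok
(1,4)+ 3/3 ok
(1,5)+ 2/2 ok
(2,0)+ 1/2 ok
(2,1)# 2/3 ok
(2,2)# 2/3 ok
(2,3)+ 1/3 unhappy
(2,4)+ 4/4 ok
(2,5)+ 3/3 ok
(3,1)# 2/3 ok
(3,2)# 4/4 ok
(3,3)# 1/4 unhappy
(3,4)+ 2/3 ok
(3,5)+ 3/3 ok
(4,0)# 0/1 unhappy
(4,1)+ 0/3 unhappy
(4,2)# 1/3 unhappy
(4,3)+ 0/2 unhappy
(4,5)+ 1/1 ok

(2,3), (3,3), (4,0), (4,1), (4,2), (4,3)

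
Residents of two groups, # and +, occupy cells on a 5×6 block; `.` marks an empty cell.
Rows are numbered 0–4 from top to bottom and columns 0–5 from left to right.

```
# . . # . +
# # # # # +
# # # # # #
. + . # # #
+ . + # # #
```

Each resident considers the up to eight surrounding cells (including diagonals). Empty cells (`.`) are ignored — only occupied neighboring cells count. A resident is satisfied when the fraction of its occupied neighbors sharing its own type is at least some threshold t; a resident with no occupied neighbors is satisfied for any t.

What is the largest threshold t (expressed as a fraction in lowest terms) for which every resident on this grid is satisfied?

(0,0)# 2/2
(0,3)# 3/3
(0,5)+ 1/2
(1,0)# 4/4
(1,1)# 6/6
(1,2)# 6/6
(1,3)# 6/6
(1,4)# 5/7
(1,5)+ 1/4
(2,0)# 3/4
(2,1)# 5/6
(2,2)# 6/7
(2,3)# 7/7
(2,4)# 7/8
(2,5)# 4/5
(3,1)+ 2/5
(3,3)# 6/7
(3,4)# 8/8
(3,5)# 5/5
(4,0)+ 1/1
(4,2)+ 1/3
(4,3)# 3/4
(4,4)# 5/5
(4,5)# 3/3
The smallest same-type fraction is 1/4 at (1,5), which reduces to 1/4. Any threshold above that leaves this resident unsatisfied.

1/4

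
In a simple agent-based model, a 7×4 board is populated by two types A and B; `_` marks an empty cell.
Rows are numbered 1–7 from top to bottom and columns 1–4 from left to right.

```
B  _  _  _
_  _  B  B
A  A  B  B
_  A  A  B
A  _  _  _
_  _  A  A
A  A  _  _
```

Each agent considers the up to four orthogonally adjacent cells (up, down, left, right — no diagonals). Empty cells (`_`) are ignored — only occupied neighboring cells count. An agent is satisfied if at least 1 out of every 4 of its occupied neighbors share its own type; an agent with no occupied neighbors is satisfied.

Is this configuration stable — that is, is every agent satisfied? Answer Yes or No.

Row 1: (1,1)B 0/0 ✓
Row 2: (2,3)B 2/2 ✓ · (2,4)B 2/2 ✓
Row 3: (3,1)A 1/1 ✓ · (3,2)A 2/3 ✓ · (3,3)B 2/4 ✓ · (3,4)B 3/3 ✓
Row 4: (4,2)A 2/2 ✓ · (4,3)A 1/3 ✓ · (4,4)B 1/2 ✓
Row 5: (5,1)A 0/0 ✓
Row 6: (6,3)A 1/1 ✓ · (6,4)A 1/1 ✓
Row 7: (7,1)A 1/1 ✓ · (7,2)A 1/1 ✓
All meet the threshold, so the configuration is stable.

Yes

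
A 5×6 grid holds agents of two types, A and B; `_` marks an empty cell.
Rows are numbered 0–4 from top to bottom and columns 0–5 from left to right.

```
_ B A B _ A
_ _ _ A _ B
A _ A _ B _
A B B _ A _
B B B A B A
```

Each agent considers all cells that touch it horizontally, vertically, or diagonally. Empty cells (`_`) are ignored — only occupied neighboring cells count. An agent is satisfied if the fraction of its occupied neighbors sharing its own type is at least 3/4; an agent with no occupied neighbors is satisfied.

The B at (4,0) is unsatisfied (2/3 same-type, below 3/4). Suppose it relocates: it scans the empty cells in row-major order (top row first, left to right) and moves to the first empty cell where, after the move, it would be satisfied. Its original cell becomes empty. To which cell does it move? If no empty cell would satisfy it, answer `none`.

Vacating (4,0). Empty cells in order:
  (0,0): 1/1 same-type → satisfied — stop here.

(0,0)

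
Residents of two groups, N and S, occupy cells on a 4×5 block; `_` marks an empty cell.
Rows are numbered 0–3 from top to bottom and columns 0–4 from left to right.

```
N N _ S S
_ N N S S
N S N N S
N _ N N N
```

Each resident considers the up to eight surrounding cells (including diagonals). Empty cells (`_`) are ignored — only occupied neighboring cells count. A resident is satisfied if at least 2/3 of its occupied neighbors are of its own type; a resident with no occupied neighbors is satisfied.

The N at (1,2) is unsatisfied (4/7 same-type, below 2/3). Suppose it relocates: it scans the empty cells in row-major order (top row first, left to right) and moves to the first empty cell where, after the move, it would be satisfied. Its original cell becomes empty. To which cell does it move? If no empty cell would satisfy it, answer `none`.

Vacating (1,2). Empty cells in order:
  (0,2): 2/4 same-type → still unsatisfied.
  (1,0): 4/5 same-type → satisfied — stop here.

(1,0)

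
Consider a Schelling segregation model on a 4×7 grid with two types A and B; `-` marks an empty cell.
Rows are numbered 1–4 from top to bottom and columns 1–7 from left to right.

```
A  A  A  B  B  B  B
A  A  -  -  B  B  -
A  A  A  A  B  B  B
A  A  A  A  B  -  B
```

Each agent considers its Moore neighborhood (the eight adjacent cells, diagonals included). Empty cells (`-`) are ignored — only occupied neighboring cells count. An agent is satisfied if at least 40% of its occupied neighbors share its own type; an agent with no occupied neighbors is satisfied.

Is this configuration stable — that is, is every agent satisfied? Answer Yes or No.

(1,1)A 3/3 ✓
(1,2)A 4/4 ✓
(1,3)A 2/3 ✓
(1,4)B 2/3 ✓
(1,5)B 4/4 ✓
(1,6)B 4/4 ✓
(1,7)B 2/2 ✓
(2,1)A 5/5 ✓
(2,2)A 7/7 ✓
(2,5)B 6/7 ✓
(2,6)B 7/7 ✓
(3,1)A 5/5 ✓
(3,2)A 7/7 ✓
(3,3)A 6/6 ✓
(3,4)A 3/6 ✓
(3,5)B 4/6 ✓
(3,6)B 6/6 ✓
(3,7)B 3/3 ✓
(4,1)A 3/3 ✓
(4,2)A 5/5 ✓
(4,3)A 5/5 ✓
(4,4)A 3/5 ✓
(4,5)B 2/4 ✓
(4,7)B 2/2 ✓
All meet the threshold, so the configuration is stable.

Yes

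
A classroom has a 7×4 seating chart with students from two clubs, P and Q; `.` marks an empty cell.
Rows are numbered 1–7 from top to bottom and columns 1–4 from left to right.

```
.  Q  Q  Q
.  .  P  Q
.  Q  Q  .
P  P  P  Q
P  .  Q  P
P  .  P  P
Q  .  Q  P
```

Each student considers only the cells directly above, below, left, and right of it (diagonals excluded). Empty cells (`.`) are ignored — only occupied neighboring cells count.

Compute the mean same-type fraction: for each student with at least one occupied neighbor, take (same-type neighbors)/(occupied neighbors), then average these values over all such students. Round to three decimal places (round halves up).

0.479

Row 1: (1,2)Q 1/1 · (1,3)Q 2/3 · (1,4)Q 2/2
Row 2: (2,3)P 0/3 · (2,4)Q 1/2
Row 3: (3,2)Q 1/2 · (3,3)Q 1/3
Row 4: (4,1)P 2/2 · (4,2)P 2/3 · (4,3)P 1/4 · (4,4)Q 0/2
Row 5: (5,1)P 2/2 · (5,3)Q 0/3 · (5,4)P 1/3
Row 6: (6,1)P 1/2 · (6,3)P 1/3 · (6,4)P 3/3
Row 7: (7,1)Q 0/1 · (7,3)Q 0/2 · (7,4)P 1/2
Sum over 20 students: 1/1 + 2/3 + 2/2 + 0/3 + 1/2 + 1/2 + 1/3 + 2/2 + 2/3 + 1/4 + 0/2 + 2/2 + 0/3 + 1/3 + 1/2 + 1/3 + 3/3 + 0/1 + 0/2 + 1/2 = 115/12; mean = 115/12 ÷ 20 = 23/48 = 0.479166… → 0.479.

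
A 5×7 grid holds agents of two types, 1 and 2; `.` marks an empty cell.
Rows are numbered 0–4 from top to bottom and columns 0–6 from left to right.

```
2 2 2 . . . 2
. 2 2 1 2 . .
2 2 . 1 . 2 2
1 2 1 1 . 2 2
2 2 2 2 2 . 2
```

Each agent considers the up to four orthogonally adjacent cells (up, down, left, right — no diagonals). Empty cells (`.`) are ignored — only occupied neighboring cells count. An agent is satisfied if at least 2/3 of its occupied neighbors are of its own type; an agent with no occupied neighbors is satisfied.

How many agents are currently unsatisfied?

(0,0)2 1/1 satisfied
(0,1)2 3/3 satisfied
(0,2)2 2/2 satisfied
(0,6)2 0/0 satisfied
(1,1)2 3/3 satisfied
(1,2)2 2/3 satisfied
(1,3)1 1/3 not
(1,4)2 0/1 not
(2,0)2 1/2 not
(2,1)2 3/3 satisfied
(2,3)1 2/2 satisfied
(2,5)2 2/2 satisfied
(2,6)2 2/2 satisfied
(3,0)1 0/3 not
(3,1)2 2/4 not
(3,2)1 1/3 not
(3,3)1 2/3 satisfied
(3,5)2 2/2 satisfied
(3,6)2 3/3 satisfied
(4,0)2 1/2 not
(4,1)2 3/3 satisfied
(4,2)2 2/3 satisfied
(4,3)2 2/3 satisfied
(4,4)2 1/1 satisfied
(4,6)2 1/1 satisfied
Unsatisfied: (1,3), (1,4), (2,0), (3,0), (3,1), (3,2), (4,0) — 7 in total.

7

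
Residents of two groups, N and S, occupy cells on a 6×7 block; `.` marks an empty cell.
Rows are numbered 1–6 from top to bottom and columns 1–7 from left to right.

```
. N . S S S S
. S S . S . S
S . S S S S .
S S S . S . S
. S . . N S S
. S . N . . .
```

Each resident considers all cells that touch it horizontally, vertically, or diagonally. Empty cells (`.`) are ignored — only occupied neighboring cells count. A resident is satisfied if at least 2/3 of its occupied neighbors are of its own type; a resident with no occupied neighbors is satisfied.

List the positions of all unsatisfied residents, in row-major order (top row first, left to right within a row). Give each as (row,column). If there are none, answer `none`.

(1,2), (5,5)

(1,2)N 0/2 not
(1,4)S 3/3 satisfied
(1,5)S 3/3 satisfied
(1,6)S 4/4 satisfied
(1,7)S 2/2 satisfied
(2,2)S 3/4 satisfied
(2,3)S 4/5 satisfied
(2,5)S 6/6 satisfied
(2,7)S 3/3 satisfied
(3,1)S 3/3 satisfied
(3,3)S 5/5 satisfied
(3,4)S 6/6 satisfied
(3,5)S 4/4 satisfied
(3,6)S 5/5 satisfied
(4,1)S 3/3 satisfied
(4,2)S 5/5 satisfied
(4,3)S 4/4 satisfied
(4,5)S 4/5 satisfied
(4,7)S 3/3 satisfied
(5,2)S 4/4 satisfied
(5,5)N 1/3 not
(5,6)S 3/4 satisfied
(5,7)S 2/2 satisfied
(6,2)S 1/1 satisfied
(6,4)N 1/1 satisfied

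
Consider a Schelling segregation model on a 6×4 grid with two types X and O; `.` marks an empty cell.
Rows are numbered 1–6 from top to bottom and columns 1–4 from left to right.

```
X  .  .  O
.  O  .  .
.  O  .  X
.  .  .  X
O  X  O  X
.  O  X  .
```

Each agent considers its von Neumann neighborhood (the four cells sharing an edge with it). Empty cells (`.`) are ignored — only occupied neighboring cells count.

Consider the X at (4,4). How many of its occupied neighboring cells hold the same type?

Occupied neighbors of (4,4): (3,4)=X, (5,4)=X.
Same type (X): 2 of 2.

2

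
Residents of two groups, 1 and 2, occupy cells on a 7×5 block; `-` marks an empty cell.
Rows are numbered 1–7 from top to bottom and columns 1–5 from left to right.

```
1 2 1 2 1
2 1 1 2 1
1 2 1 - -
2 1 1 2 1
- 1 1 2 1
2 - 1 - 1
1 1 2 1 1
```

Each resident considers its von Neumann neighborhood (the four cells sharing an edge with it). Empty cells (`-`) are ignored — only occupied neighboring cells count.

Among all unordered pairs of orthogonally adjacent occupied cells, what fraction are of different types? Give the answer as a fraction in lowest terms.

Scan each occupied cell's neighbors to the right and below so each pair is counted once.
Row 1: 1(1,1)–2(1,2)≠ 1(1,1)–2(2,1)≠ 2(1,2)–1(1,3)≠ 2(1,2)–1(2,2)≠ 1(1,3)–2(1,4)≠ 1(1,3)–1(2,3)= 2(1,4)–1(1,5)≠ 2(1,4)–2(2,4)= 1(1,5)–1(2,5)=  → 6/9 unlike.
Row 2: 2(2,1)–1(2,2)≠ 2(2,1)–1(3,1)≠ 1(2,2)–1(2,3)= 1(2,2)–2(3,2)≠ 1(2,3)–2(2,4)≠ 1(2,3)–1(3,3)= 2(2,4)–1(2,5)≠  → 5/7 unlike.
Row 3: 1(3,1)–2(3,2)≠ 1(3,1)–2(4,1)≠ 2(3,2)–1(3,3)≠ 2(3,2)–1(4,2)≠ 1(3,3)–1(4,3)=  → 4/5 unlike.
Row 4: 2(4,1)–1(4,2)≠ 1(4,2)–1(4,3)= 1(4,2)–1(5,2)= 1(4,3)–2(4,4)≠ 1(4,3)–1(5,3)= 2(4,4)–1(4,5)≠ 2(4,4)–2(5,4)= 1(4,5)–1(5,5)=  → 3/8 unlike.
Row 5: 1(5,2)–1(5,3)= 1(5,3)–2(5,4)≠ 1(5,3)–1(6,3)= 2(5,4)–1(5,5)≠ 1(5,5)–1(6,5)=  → 2/5 unlike.
Row 6: 2(6,1)–1(7,1)≠ 1(6,3)–2(7,3)≠ 1(6,5)–1(7,5)=  → 2/3 unlike.
Row 7: 1(7,1)–1(7,2)= 1(7,2)–2(7,3)≠ 2(7,3)–1(7,4)≠ 1(7,4)–1(7,5)=  → 2/4 unlike.
Total adjacent occupied pairs: 41; unlike-type pairs: 24.
24/41 is already in lowest terms.

24/41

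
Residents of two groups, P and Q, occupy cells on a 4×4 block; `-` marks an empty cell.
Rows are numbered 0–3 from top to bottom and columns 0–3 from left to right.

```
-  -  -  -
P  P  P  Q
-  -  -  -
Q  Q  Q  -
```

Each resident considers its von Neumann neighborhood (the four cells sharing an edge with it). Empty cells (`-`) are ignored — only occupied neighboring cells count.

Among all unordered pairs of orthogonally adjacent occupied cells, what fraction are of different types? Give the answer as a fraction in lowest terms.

Scan each occupied cell's neighbors to the right and below so each pair is counted once.
Row 1: P(1,0)–P(1,1)= P(1,1)–P(1,2)= P(1,2)–Q(1,3)≠  → 1/3 unlike.
Row 3: Q(3,0)–Q(3,1)= Q(3,1)–Q(3,2)=  → 0/2 unlike.
Total adjacent occupied pairs: 5; unlike-type pairs: 1.
1/5 is already in lowest terms.

1/5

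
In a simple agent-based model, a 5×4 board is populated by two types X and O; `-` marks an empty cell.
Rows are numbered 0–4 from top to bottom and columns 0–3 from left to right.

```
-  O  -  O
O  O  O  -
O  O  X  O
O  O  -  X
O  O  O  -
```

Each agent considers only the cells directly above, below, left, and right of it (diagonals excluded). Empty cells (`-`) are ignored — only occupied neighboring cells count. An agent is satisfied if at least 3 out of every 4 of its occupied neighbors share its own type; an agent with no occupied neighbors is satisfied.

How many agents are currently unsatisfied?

4

(0,1)O 1/1 ok
(0,3)O 0/0 ok
(1,0)O 2/2 ok
(1,1)O 4/4 ok
(1,2)O 1/2 unhappy
(2,0)O 3/3 ok
(2,1)O 3/4 ok
(2,2)X 0/3 unhappy
(2,3)O 0/2 unhappy
(3,0)O 3/3 ok
(3,1)O 3/3 ok
(3,3)X 0/1 unhappy
(4,0)O 2/2 ok
(4,1)O 3/3 ok
(4,2)O 1/1 ok
Unsatisfied: (1,2), (2,2), (2,3), (3,3) — 4 in total.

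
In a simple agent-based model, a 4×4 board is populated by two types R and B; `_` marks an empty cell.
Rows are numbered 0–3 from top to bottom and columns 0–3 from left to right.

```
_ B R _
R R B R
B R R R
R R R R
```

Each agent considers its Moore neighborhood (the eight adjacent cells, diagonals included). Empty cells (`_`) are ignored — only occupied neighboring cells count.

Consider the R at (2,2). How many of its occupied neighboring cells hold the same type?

Occupied neighbors of (2,2): (1,1)=R, (1,2)=B, (1,3)=R, (2,1)=R, (2,3)=R, (3,1)=R, (3,2)=R, (3,3)=R.
Same type (R): 7 of 8.

7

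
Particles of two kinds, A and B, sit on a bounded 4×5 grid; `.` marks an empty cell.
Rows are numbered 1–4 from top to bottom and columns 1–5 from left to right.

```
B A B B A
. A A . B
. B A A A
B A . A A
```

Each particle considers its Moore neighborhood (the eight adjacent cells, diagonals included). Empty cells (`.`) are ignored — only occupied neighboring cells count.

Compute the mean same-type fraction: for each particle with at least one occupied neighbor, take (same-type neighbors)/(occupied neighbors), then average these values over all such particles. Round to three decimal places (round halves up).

(1,1)B 0/2
(1,2)A 2/4
(1,3)B 1/4
(1,4)B 2/4
(1,5)A 0/2
(2,2)A 3/6
(2,3)A 4/7
(2,5)B 1/4
(3,2)B 1/5
(3,3)A 5/6
(3,4)A 5/6
(3,5)A 3/4
(4,1)B 1/2
(4,2)A 1/3
(4,4)A 4/4
(4,5)A 3/3
Sum over 16 particles: 0/2 + 2/4 + 1/4 + 2/4 + 0/2 + 3/6 + 4/7 + 1/4 + 1/5 + 5/6 + 5/6 + 3/4 + 1/2 + 1/3 + 4/4 + 3/3 = 1123/140; mean = 1123/140 ÷ 16 = 1123/2240 = 0.501339… → 0.501.

0.501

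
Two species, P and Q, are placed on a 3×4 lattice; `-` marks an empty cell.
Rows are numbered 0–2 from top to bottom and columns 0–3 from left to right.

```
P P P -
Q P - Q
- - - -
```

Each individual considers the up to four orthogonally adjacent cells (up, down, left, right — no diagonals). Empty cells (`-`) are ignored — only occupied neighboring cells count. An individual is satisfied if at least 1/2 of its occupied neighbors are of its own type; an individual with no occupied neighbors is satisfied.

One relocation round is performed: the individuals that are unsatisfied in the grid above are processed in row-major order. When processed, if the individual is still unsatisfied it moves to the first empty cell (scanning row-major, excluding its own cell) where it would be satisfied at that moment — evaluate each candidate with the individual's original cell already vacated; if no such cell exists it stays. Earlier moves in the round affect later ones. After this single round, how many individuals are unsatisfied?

0

Initially unsatisfied (in order): (1,0).
  (1,0) → (0,3).
Resulting grid:
P P P Q
- P - Q
- - - -
All satisfied now.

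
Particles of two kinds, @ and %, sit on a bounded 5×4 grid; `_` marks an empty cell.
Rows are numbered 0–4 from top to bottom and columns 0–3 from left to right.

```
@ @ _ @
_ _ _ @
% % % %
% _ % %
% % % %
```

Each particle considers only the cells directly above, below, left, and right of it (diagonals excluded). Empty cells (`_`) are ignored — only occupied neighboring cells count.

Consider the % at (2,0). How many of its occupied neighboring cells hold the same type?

2

Occupied neighbors of (2,0): (3,0)=%, (2,1)=%.
Same type (%): 2 of 2.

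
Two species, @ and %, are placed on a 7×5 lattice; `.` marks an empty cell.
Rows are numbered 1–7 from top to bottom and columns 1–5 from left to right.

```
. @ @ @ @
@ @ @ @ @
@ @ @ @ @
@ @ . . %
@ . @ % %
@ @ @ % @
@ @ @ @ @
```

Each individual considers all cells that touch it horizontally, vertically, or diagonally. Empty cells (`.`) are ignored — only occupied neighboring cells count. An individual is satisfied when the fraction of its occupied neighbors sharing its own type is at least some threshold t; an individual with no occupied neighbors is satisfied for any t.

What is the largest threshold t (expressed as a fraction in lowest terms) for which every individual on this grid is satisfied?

(1,2)@ 4/4
(1,3)@ 5/5
(1,4)@ 5/5
(1,5)@ 3/3
(2,1)@ 4/4
(2,2)@ 7/7
(2,3)@ 8/8
(2,4)@ 8/8
(2,5)@ 5/5
(3,1)@ 5/5
(3,2)@ 7/7
(3,3)@ 6/6
(3,4)@ 5/6
(3,5)@ 3/4
(4,1)@ 4/4
(4,2)@ 6/6
(4,5)% 2/4
(5,1)@ 4/4
(5,3)@ 3/5
(5,4)% 3/6
(5,5)% 3/4
(6,1)@ 4/4
(6,2)@ 7/7
(6,3)@ 5/7
(6,4)% 2/8
(6,5)@ 2/5
(7,1)@ 3/3
(7,2)@ 5/5
(7,3)@ 4/5
(7,4)@ 4/5
(7,5)@ 2/3
The smallest same-type fraction is 2/8 at (6,4), which reduces to 1/4. Any threshold above that leaves this individual unsatisfied.

1/4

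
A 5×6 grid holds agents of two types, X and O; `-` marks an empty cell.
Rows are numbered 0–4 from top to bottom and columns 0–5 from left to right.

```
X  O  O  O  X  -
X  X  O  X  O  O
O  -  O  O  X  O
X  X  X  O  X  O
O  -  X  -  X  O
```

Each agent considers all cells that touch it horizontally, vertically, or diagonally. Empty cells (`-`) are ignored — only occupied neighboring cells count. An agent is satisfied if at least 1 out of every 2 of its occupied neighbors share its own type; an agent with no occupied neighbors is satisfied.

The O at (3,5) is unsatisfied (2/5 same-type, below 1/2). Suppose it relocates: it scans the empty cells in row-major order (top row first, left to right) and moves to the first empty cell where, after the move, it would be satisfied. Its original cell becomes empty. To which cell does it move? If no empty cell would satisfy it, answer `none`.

(0,5)

Vacating (3,5). Empty cells in order:
  (0,5): 2/3 same-type → satisfied — stop here.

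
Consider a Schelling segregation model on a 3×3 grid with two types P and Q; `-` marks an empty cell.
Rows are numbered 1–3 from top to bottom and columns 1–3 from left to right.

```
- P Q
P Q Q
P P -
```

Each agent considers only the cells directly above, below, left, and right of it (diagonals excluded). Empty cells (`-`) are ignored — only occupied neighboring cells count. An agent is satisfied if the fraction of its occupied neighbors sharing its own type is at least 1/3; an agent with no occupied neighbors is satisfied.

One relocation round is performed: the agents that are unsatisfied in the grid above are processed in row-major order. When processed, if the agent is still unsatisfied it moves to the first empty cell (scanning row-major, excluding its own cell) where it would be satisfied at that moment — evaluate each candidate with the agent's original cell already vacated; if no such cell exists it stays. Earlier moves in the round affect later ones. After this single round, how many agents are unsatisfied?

0

Initially unsatisfied (in order): (1,2), (2,2).
  (1,2) → (1,1).
  (2,2): now satisfied by earlier moves; stays.
Resulting grid:
P - Q
P Q Q
P P -
All satisfied now.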